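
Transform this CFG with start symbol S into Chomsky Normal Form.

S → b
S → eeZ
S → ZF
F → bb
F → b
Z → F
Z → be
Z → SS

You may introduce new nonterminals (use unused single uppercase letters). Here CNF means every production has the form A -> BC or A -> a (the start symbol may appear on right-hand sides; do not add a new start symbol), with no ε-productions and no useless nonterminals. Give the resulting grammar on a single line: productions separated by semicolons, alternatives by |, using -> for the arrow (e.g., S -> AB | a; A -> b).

No ε-productions.
After unit-elimination: S -> b | ZF | eeZ; F -> b | bb; Z -> b | SS | bb | be.
TERM: introduce A -> b, B -> e and substitute in every rule of length ≥2.
BIN: S -> BBZ becomes S -> BC, C -> BZ.

S -> b | BC | ZF; A -> b; B -> e; C -> BZ; F -> b | AA; Z -> b | AA | AB | SS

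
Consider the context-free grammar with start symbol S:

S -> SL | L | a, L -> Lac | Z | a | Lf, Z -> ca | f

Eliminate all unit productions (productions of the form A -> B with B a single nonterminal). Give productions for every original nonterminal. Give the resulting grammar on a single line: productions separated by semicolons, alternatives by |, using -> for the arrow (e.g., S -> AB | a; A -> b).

Unit productions: L->Z, S->L.
Unit pairs (A ⇒* B via units): (L,Z), (S,L), (S,Z).
S: inherits non-unit rules of {L, S, Z} → Lac | Lf | SL | a | ca | f.
L: inherits non-unit rules of {L, Z} → Lac | Lf | a | ca | f.
Z: inherits non-unit rules of {Z} → ca | f.

S -> a | f | Lf | SL | ca | Lac; L -> a | f | Lf | ca | Lac; Z -> f | ca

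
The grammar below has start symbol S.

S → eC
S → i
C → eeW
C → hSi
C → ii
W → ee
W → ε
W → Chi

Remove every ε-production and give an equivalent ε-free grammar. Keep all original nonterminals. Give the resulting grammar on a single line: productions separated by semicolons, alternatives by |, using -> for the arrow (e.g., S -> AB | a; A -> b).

S -> i | eC; C -> ee | ii | eeW | hSi; W -> ee | Chi

Nullable set: {W}.
C -> eeW: W nullable, giving ee | eeW.
Drop W -> ε.
Unchanged (no nullable symbols): S -> eC; S -> i; C -> hSi; C -> ii; W -> Chi; W -> ee.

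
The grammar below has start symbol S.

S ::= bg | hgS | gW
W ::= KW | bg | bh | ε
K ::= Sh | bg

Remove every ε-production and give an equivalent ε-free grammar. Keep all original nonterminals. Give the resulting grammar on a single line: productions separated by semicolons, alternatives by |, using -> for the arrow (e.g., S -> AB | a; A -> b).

Nullable set: {W}.
S -> gW: W nullable, giving g | gW.
Drop W -> ε.
W -> KW: W nullable, giving K | KW.
Unchanged (no nullable symbols): S -> bg; S -> hgS; K -> Sh; K -> bg; W -> bg; W -> bh.

S -> g | bg | gW | hgS; K -> Sh | bg; W -> K | KW | bg | bh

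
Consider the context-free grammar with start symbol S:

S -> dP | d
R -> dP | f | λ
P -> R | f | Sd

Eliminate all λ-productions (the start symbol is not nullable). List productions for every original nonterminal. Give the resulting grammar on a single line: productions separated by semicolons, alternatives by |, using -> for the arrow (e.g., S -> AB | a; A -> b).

S -> d | dP; P -> R | f | Sd; R -> d | f | dP

Nullable set: {P, R}.
S -> dP: P nullable, giving d | dP.
P -> R: R nullable, giving R.
Drop R -> λ.
R -> dP: P nullable, giving d | dP.
Unchanged (no nullable symbols): S -> d; P -> Sd; P -> f; R -> f.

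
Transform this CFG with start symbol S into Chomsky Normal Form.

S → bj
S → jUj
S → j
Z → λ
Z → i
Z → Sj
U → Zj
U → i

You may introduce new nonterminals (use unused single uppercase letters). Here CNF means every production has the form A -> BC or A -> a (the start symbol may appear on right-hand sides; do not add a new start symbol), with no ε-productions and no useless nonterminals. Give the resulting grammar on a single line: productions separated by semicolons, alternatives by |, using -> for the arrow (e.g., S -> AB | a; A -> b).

S -> j | AB | BC; A -> b; B -> j; C -> UB; U -> i | j | ZB; Z -> i | SB

Nullable: {Z}; after ε-elimination: S -> j | bj | jUj; U -> i | j | Zj; Z -> i | Sj.
No unit productions to eliminate.
TERM: introduce A -> b, B -> j and substitute in every rule of length ≥2.
BIN: S -> BUB becomes S -> BC, C -> UB.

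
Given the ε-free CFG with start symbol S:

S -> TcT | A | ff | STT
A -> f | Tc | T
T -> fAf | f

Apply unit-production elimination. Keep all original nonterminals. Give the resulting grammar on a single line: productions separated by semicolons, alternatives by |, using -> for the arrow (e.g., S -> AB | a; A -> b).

S -> f | Tc | ff | STT | TcT | fAf; A -> f | Tc | fAf; T -> f | fAf

Unit productions: A->T, S->A.
Unit pairs (A ⇒* B via units): (A,T), (S,A), (S,T).
S: inherits non-unit rules of {A, S, T} → STT | Tc | TcT | f | fAf | ff.
A: inherits non-unit rules of {A, T} → Tc | f | fAf.
T: inherits non-unit rules of {T} → f | fAf.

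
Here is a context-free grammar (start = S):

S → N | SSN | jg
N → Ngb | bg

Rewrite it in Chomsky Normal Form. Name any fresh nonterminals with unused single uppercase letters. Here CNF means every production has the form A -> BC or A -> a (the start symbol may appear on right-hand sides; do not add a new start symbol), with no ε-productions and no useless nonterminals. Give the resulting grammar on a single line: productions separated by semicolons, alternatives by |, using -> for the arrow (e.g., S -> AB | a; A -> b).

No ε-productions.
After unit-elimination: S -> bg | jg | Ngb | SSN; N -> bg | Ngb.
TERM: introduce B -> b, A -> g, C -> j and substitute in every rule of length ≥2.
BIN: N -> NAB becomes N -> ND, D -> AB; S -> NAB becomes S -> NE, E -> AB; S -> SSN becomes S -> SF, F -> SN.

S -> BA | CA | NE | SF; A -> g; B -> b; C -> j; D -> AB; E -> AB; F -> SN; N -> BA | ND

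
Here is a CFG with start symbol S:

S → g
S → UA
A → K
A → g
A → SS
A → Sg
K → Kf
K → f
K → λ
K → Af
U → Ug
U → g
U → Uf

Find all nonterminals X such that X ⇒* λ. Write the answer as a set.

Directly nullable (have an ε-rule): {K}.
A is nullable via A -> K (every symbol on the right is already known nullable).
Not nullable: S, U — each has a terminal in every rule's right-hand side or depends on a non-nullable symbol.

{A, K}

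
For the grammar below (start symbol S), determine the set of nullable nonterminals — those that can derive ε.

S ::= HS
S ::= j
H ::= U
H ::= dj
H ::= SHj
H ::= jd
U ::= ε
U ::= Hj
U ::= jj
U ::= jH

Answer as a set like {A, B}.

{H, U}

Directly nullable (have an ε-rule): {U}.
H is nullable via H -> U (every symbol on the right is already known nullable).
Not nullable: S — each has a terminal in every rule's right-hand side or depends on a non-nullable symbol.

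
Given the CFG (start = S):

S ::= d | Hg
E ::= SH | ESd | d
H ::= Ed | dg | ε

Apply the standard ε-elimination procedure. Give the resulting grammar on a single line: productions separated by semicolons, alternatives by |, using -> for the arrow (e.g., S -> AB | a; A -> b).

S -> d | g | Hg; E -> S | d | SH | ESd; H -> Ed | dg

Nullable set: {H}.
S -> Hg: H nullable, giving Hg | g.
E -> SH: H nullable, giving S | SH.
Drop H -> ε.
Unchanged (no nullable symbols): S -> d; E -> ESd; E -> d; H -> Ed; H -> dg.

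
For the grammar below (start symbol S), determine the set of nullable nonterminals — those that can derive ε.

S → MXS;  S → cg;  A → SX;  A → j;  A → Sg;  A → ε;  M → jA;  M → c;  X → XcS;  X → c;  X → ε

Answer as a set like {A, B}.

{A, X}

Directly nullable (have an ε-rule): {A, X}.
Not nullable: M, S — each has a terminal in every rule's right-hand side or depends on a non-nullable symbol.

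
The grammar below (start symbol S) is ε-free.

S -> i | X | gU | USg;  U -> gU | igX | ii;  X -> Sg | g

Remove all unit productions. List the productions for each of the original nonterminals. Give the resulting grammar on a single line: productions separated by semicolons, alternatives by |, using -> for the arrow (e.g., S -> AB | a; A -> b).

S -> g | i | Sg | gU | USg; U -> gU | ii | igX; X -> g | Sg

Unit productions: S->X.
Unit pairs (A ⇒* B via units): (S,X).
S: inherits non-unit rules of {S, X} → Sg | USg | g | gU | i.
U: inherits non-unit rules of {U} → gU | igX | ii.
X: inherits non-unit rules of {X} → Sg | g.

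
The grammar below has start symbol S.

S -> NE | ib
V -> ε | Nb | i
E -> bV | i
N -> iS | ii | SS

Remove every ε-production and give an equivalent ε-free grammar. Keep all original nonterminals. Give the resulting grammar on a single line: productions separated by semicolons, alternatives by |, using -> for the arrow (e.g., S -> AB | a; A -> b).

S -> NE | ib; E -> b | i | bV; N -> SS | iS | ii; V -> i | Nb

Nullable set: {V}.
E -> bV: V nullable, giving b | bV.
Drop V -> ε.
Unchanged (no nullable symbols): S -> NE; S -> ib; E -> i; N -> SS; N -> iS; N -> ii; V -> Nb; V -> i.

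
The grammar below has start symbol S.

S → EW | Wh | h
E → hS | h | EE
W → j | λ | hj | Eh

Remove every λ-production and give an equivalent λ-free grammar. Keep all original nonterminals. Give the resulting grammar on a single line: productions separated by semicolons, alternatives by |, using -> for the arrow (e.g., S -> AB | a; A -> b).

S -> E | h | EW | Wh; E -> h | EE | hS; W -> j | Eh | hj

Nullable set: {W}.
S -> EW: W nullable, giving E | EW.
S -> Wh: W nullable, giving Wh | h.
Drop W -> λ.
Unchanged (no nullable symbols): S -> h; E -> EE; E -> h; E -> hS; W -> Eh; W -> hj; W -> j.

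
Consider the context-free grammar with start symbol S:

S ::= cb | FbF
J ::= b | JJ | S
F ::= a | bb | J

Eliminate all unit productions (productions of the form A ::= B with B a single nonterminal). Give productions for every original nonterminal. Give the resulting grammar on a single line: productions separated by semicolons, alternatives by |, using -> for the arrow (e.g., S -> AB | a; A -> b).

S -> cb | FbF; F -> a | b | JJ | bb | cb | FbF; J -> b | JJ | cb | FbF

Unit productions: F->J, J->S.
Unit pairs (A ⇒* B via units): (F,J), (F,S), (J,S).
S: inherits non-unit rules of {S} → FbF | cb.
F: inherits non-unit rules of {F, J, S} → FbF | JJ | a | b | bb | cb.
J: inherits non-unit rules of {J, S} → FbF | JJ | b | cb.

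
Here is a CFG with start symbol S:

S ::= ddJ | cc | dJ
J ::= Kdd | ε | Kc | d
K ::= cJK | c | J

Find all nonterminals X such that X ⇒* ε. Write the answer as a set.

Directly nullable (have an ε-rule): {J}.
K is nullable via K -> J (every symbol on the right is already known nullable).
Not nullable: S — each has a terminal in every rule's right-hand side or depends on a non-nullable symbol.

{J, K}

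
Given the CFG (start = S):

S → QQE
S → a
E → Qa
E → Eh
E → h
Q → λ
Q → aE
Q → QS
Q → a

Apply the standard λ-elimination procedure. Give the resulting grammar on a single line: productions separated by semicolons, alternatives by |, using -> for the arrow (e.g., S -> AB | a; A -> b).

S -> E | a | QE | QQE; E -> a | h | Eh | Qa; Q -> S | a | QS | aE

Nullable set: {Q}.
S -> QQE: Q, Q nullable, giving E | QE | QQE.
E -> Qa: Q nullable, giving Qa | a.
Drop Q -> λ.
Q -> QS: Q nullable, giving QS | S.
Unchanged (no nullable symbols): S -> a; E -> Eh; E -> h; Q -> a; Q -> aE.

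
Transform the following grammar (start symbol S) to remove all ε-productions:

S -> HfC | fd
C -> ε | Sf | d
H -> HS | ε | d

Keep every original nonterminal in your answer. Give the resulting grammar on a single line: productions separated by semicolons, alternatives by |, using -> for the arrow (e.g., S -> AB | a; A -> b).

S -> f | Hf | fC | fd | HfC; C -> d | Sf; H -> S | d | HS

Nullable set: {C, H}.
S -> HfC: H, C nullable, giving Hf | HfC | f | fC.
Drop C -> ε.
Drop H -> ε.
H -> HS: H nullable, giving HS | S.
Unchanged (no nullable symbols): S -> fd; C -> Sf; C -> d; H -> d.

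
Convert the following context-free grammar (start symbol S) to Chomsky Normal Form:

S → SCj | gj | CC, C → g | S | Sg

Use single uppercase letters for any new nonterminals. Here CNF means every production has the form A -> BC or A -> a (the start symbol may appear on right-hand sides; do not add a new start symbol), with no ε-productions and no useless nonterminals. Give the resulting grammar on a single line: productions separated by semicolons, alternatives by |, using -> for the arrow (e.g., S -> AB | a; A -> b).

S -> BA | CC | SE; A -> j; B -> g; C -> g | BA | CC | SB | SD; D -> CA; E -> CA

No ε-productions.
After unit-elimination: S -> CC | gj | SCj; C -> g | CC | Sg | gj | SCj.
TERM: introduce B -> g, A -> j and substitute in every rule of length ≥2.
BIN: C -> SCA becomes C -> SD, D -> CA; S -> SCA becomes S -> SE, E -> CA.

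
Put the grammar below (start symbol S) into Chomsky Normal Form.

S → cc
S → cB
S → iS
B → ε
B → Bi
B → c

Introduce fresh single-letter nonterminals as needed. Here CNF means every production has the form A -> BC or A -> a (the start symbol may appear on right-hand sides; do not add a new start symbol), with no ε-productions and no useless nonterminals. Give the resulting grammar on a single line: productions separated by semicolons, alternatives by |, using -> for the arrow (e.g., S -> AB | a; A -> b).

S -> c | AS | CB | CC; A -> i; B -> c | i | BA; C -> c

Nullable: {B}; after ε-elimination: S -> c | cB | cc | iS; B -> c | i | Bi.
No unit productions to eliminate.
TERM: introduce C -> c, A -> i and substitute in every rule of length ≥2.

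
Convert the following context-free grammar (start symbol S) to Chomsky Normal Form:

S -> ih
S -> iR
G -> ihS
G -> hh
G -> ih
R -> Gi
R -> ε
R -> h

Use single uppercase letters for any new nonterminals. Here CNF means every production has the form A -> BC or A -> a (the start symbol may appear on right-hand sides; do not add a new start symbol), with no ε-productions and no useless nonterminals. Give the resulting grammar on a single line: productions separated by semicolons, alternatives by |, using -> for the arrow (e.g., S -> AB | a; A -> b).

Nullable: {R}; after ε-elimination: S -> i | iR | ih; G -> hh | ih | ihS; R -> h | Gi.
No unit productions to eliminate.
TERM: introduce A -> h, B -> i and substitute in every rule of length ≥2.
BIN: G -> BAS becomes G -> BC, C -> AS.

S -> i | BA | BR; A -> h; B -> i; C -> AS; G -> AA | BA | BC; R -> h | GB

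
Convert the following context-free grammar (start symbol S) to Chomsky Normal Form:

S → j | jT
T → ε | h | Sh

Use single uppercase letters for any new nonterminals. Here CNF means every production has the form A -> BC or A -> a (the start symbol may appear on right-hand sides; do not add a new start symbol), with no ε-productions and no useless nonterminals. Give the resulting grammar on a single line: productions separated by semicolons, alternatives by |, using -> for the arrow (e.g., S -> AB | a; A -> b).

S -> j | AT; A -> j; B -> h; T -> h | SB

Nullable: {T}; after ε-elimination: S -> j | jT; T -> h | Sh.
No unit productions to eliminate.
TERM: introduce B -> h, A -> j and substitute in every rule of length ≥2.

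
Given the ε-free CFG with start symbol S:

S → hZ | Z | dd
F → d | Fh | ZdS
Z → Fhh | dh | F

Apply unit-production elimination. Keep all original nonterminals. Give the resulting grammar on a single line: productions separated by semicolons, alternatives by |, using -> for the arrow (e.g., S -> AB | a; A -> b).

S -> d | Fh | dd | dh | hZ | Fhh | ZdS; F -> d | Fh | ZdS; Z -> d | Fh | dh | Fhh | ZdS

Unit productions: S->Z, Z->F.
Unit pairs (A ⇒* B via units): (S,F), (S,Z), (Z,F).
S: inherits non-unit rules of {F, S, Z} → Fh | Fhh | ZdS | d | dd | dh | hZ.
F: inherits non-unit rules of {F} → Fh | ZdS | d.
Z: inherits non-unit rules of {F, Z} → Fh | Fhh | ZdS | d | dh.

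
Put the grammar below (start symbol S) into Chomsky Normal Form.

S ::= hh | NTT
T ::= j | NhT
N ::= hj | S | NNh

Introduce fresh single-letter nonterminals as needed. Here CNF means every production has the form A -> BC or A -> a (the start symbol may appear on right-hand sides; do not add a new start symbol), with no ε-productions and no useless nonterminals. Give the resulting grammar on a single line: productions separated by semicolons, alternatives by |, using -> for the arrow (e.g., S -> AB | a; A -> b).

S -> AA | NE; A -> h; B -> j; C -> NA; D -> TT; E -> TT; F -> AT; N -> AA | AB | NC | ND; T -> j | NF

No ε-productions.
After unit-elimination: S -> hh | NTT; N -> hh | hj | NNh | NTT; T -> j | NhT.
TERM: introduce A -> h, B -> j and substitute in every rule of length ≥2.
BIN: N -> NNA becomes N -> NC, C -> NA; N -> NTT becomes N -> ND, D -> TT; S -> NTT becomes S -> NE, E -> TT; T -> NAT becomes T -> NF, F -> AT.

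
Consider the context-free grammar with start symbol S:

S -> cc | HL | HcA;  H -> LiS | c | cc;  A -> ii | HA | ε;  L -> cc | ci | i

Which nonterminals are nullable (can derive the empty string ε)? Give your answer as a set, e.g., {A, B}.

{A}

Directly nullable (have an ε-rule): {A}.
Not nullable: H, L, S — each has a terminal in every rule's right-hand side or depends on a non-nullable symbol.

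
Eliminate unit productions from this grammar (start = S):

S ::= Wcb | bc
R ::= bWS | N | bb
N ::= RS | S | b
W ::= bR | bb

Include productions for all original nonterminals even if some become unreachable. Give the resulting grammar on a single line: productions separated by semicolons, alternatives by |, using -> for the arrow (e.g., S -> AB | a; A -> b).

Unit productions: N->S, R->N.
Unit pairs (A ⇒* B via units): (N,S), (R,N), (R,S).
S: inherits non-unit rules of {S} → Wcb | bc.
N: inherits non-unit rules of {N, S} → RS | Wcb | b | bc.
R: inherits non-unit rules of {N, R, S} → RS | Wcb | b | bWS | bb | bc.
W: inherits non-unit rules of {W} → bR | bb.

S -> bc | Wcb; N -> b | RS | bc | Wcb; R -> b | RS | bb | bc | Wcb | bWS; W -> bR | bb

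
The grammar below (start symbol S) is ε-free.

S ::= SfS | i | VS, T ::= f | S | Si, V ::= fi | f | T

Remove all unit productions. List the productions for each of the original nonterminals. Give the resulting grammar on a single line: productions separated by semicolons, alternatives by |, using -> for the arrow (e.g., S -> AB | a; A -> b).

S -> i | VS | SfS; T -> f | i | Si | VS | SfS; V -> f | i | Si | VS | fi | SfS

Unit productions: T->S, V->T.
Unit pairs (A ⇒* B via units): (T,S), (V,S), (V,T).
S: inherits non-unit rules of {S} → SfS | VS | i.
T: inherits non-unit rules of {S, T} → SfS | Si | VS | f | i.
V: inherits non-unit rules of {S, T, V} → SfS | Si | VS | f | fi | i.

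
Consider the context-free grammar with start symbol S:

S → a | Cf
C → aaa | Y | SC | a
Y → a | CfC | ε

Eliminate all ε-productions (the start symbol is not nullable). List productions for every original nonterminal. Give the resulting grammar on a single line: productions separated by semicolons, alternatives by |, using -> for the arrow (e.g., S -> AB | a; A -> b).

Nullable set: {C, Y}.
S -> Cf: C nullable, giving Cf | f.
C -> SC: C nullable, giving S | SC.
C -> Y: Y nullable, giving Y.
Drop Y -> ε.
Y -> CfC: C, C nullable, giving Cf | CfC | f | fC.
Unchanged (no nullable symbols): S -> a; C -> a; C -> aaa; Y -> a.

S -> a | f | Cf; C -> S | Y | a | SC | aaa; Y -> a | f | Cf | fC | CfC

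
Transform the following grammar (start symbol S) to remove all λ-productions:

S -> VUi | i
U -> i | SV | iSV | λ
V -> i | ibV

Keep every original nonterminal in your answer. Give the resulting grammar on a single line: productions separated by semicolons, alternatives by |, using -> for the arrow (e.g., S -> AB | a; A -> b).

S -> i | Vi | VUi; U -> i | SV | iSV; V -> i | ibV

Nullable set: {U}.
S -> VUi: U nullable, giving VUi | Vi.
Drop U -> λ.
Unchanged (no nullable symbols): S -> i; U -> SV; U -> i; U -> iSV; V -> i; V -> ibV.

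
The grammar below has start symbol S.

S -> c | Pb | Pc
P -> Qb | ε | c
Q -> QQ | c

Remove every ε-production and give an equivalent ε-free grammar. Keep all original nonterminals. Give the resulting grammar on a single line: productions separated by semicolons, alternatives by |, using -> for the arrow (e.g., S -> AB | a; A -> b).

Nullable set: {P}.
S -> Pb: P nullable, giving Pb | b.
S -> Pc: P nullable, giving Pc | c.
Drop P -> ε.
Unchanged (no nullable symbols): S -> c; P -> Qb; P -> c; Q -> QQ; Q -> c.

S -> b | c | Pb | Pc; P -> c | Qb; Q -> c | QQ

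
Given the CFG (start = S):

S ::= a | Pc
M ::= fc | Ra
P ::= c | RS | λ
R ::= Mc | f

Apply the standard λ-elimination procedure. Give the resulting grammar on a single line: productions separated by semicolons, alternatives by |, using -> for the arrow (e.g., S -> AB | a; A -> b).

S -> a | c | Pc; M -> Ra | fc; P -> c | RS; R -> f | Mc

Nullable set: {P}.
S -> Pc: P nullable, giving Pc | c.
Drop P -> λ.
Unchanged (no nullable symbols): S -> a; M -> Ra; M -> fc; P -> RS; P -> c; R -> Mc; R -> f.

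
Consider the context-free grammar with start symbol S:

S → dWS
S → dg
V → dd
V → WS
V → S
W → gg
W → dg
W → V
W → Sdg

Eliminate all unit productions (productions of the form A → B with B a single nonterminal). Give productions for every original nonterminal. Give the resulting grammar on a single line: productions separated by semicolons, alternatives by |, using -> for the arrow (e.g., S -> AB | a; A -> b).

S -> dg | dWS; V -> WS | dd | dg | dWS; W -> WS | dd | dg | gg | Sdg | dWS

Unit productions: V->S, W->V.
Unit pairs (A ⇒* B via units): (V,S), (W,S), (W,V).
S: inherits non-unit rules of {S} → dWS | dg.
V: inherits non-unit rules of {S, V} → WS | dWS | dd | dg.
W: inherits non-unit rules of {S, V, W} → Sdg | WS | dWS | dd | dg | gg.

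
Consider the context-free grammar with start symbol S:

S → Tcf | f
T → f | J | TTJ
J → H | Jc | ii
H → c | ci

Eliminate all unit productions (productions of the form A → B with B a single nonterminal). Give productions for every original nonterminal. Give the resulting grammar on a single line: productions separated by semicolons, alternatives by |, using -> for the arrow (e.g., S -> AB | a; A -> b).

Unit productions: J->H, T->J.
Unit pairs (A ⇒* B via units): (J,H), (T,H), (T,J).
S: inherits non-unit rules of {S} → Tcf | f.
H: inherits non-unit rules of {H} → c | ci.
J: inherits non-unit rules of {H, J} → Jc | c | ci | ii.
T: inherits non-unit rules of {H, J, T} → Jc | TTJ | c | ci | f | ii.

S -> f | Tcf; H -> c | ci; J -> c | Jc | ci | ii; T -> c | f | Jc | ci | ii | TTJ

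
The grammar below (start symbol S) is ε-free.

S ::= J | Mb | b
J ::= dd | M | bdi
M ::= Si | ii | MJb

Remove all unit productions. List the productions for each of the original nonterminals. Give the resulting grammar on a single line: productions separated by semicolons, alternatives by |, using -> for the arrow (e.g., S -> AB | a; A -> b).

S -> b | Mb | Si | dd | ii | MJb | bdi; J -> Si | dd | ii | MJb | bdi; M -> Si | ii | MJb

Unit productions: J->M, S->J.
Unit pairs (A ⇒* B via units): (J,M), (S,J), (S,M).
S: inherits non-unit rules of {J, M, S} → MJb | Mb | Si | b | bdi | dd | ii.
J: inherits non-unit rules of {J, M} → MJb | Si | bdi | dd | ii.
M: inherits non-unit rules of {M} → MJb | Si | ii.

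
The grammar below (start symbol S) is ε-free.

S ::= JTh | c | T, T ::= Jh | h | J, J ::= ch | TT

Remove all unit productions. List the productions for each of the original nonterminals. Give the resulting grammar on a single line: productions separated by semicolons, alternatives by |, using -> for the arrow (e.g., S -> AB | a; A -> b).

S -> c | h | Jh | TT | ch | JTh; J -> TT | ch; T -> h | Jh | TT | ch

Unit productions: S->T, T->J.
Unit pairs (A ⇒* B via units): (S,J), (S,T), (T,J).
S: inherits non-unit rules of {J, S, T} → JTh | Jh | TT | c | ch | h.
J: inherits non-unit rules of {J} → TT | ch.
T: inherits non-unit rules of {J, T} → Jh | TT | ch | h.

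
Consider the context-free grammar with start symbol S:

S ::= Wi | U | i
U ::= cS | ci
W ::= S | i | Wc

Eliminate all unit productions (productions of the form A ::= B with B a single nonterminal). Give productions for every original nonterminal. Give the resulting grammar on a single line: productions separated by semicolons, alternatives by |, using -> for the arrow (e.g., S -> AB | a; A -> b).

S -> i | Wi | cS | ci; U -> cS | ci; W -> i | Wc | Wi | cS | ci

Unit productions: S->U, W->S.
Unit pairs (A ⇒* B via units): (S,U), (W,S), (W,U).
S: inherits non-unit rules of {S, U} → Wi | cS | ci | i.
U: inherits non-unit rules of {U} → cS | ci.
W: inherits non-unit rules of {S, U, W} → Wc | Wi | cS | ci | i.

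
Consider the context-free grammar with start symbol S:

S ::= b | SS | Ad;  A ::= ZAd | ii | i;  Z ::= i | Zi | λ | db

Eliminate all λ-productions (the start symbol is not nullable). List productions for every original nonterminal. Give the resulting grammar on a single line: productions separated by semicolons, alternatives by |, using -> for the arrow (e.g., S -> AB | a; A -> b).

Nullable set: {Z}.
A -> ZAd: Z nullable, giving Ad | ZAd.
Drop Z -> λ.
Z -> Zi: Z nullable, giving Zi | i.
Unchanged (no nullable symbols): S -> Ad; S -> SS; S -> b; A -> i; A -> ii; Z -> db; Z -> i.

S -> b | Ad | SS; A -> i | Ad | ii | ZAd; Z -> i | Zi | db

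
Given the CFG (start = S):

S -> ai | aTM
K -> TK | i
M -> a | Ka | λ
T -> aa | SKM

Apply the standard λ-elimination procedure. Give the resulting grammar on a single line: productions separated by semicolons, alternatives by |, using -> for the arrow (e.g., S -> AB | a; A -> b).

S -> aT | ai | aTM; K -> i | TK; M -> a | Ka; T -> SK | aa | SKM

Nullable set: {M}.
S -> aTM: M nullable, giving aT | aTM.
Drop M -> λ.
T -> SKM: M nullable, giving SK | SKM.
Unchanged (no nullable symbols): S -> ai; K -> TK; K -> i; M -> Ka; M -> a; T -> aa.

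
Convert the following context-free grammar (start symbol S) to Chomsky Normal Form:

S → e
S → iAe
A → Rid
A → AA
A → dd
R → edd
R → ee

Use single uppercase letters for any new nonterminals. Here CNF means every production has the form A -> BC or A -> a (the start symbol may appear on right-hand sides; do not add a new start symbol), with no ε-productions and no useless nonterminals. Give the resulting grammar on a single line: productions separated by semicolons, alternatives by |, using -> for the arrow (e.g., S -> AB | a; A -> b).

S -> e | BG; A -> AA | CC | RE; B -> i; C -> d; D -> e; E -> BC; F -> CC; G -> AD; R -> DD | DF

No ε-productions.
No unit productions to eliminate.
TERM: introduce C -> d, D -> e, B -> i and substitute in every rule of length ≥2.
BIN: A -> RBC becomes A -> RE, E -> BC; R -> DCC becomes R -> DF, F -> CC; S -> BAD becomes S -> BG, G -> AD.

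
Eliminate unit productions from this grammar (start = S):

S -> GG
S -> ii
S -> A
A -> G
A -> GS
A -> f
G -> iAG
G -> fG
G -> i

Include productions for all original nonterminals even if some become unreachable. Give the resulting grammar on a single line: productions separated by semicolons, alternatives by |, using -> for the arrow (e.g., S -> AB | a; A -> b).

S -> f | i | GG | GS | fG | ii | iAG; A -> f | i | GS | fG | iAG; G -> i | fG | iAG

Unit productions: A->G, S->A.
Unit pairs (A ⇒* B via units): (A,G), (S,A), (S,G).
S: inherits non-unit rules of {A, G, S} → GG | GS | f | fG | i | iAG | ii.
A: inherits non-unit rules of {A, G} → GS | f | fG | i | iAG.
G: inherits non-unit rules of {G} → fG | i | iAG.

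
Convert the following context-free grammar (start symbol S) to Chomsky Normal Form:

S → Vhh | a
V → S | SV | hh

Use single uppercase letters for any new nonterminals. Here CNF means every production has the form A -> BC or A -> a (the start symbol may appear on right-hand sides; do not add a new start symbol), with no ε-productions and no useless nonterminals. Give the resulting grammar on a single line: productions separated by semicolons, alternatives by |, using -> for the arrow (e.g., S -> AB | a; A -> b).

No ε-productions.
After unit-elimination: S -> a | Vhh; V -> a | SV | hh | Vhh.
TERM: introduce A -> h and substitute in every rule of length ≥2.
BIN: S -> VAA becomes S -> VB, B -> AA; V -> VAA becomes V -> VC, C -> AA.

S -> a | VB; A -> h; B -> AA; C -> AA; V -> a | AA | SV | VC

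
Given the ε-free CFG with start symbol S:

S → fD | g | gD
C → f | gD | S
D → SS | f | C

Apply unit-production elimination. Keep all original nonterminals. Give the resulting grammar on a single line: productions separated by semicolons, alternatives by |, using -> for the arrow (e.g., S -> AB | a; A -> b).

Unit productions: C->S, D->C.
Unit pairs (A ⇒* B via units): (C,S), (D,C), (D,S).
S: inherits non-unit rules of {S} → fD | g | gD.
C: inherits non-unit rules of {C, S} → f | fD | g | gD.
D: inherits non-unit rules of {C, D, S} → SS | f | fD | g | gD.

S -> g | fD | gD; C -> f | g | fD | gD; D -> f | g | SS | fD | gD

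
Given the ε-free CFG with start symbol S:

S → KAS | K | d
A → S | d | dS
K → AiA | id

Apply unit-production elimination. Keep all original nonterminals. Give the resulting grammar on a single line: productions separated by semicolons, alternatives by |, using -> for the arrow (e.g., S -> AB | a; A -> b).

S -> d | id | AiA | KAS; A -> d | dS | id | AiA | KAS; K -> id | AiA

Unit productions: A->S, S->K.
Unit pairs (A ⇒* B via units): (A,K), (A,S), (S,K).
S: inherits non-unit rules of {K, S} → AiA | KAS | d | id.
A: inherits non-unit rules of {A, K, S} → AiA | KAS | d | dS | id.
K: inherits non-unit rules of {K} → AiA | id.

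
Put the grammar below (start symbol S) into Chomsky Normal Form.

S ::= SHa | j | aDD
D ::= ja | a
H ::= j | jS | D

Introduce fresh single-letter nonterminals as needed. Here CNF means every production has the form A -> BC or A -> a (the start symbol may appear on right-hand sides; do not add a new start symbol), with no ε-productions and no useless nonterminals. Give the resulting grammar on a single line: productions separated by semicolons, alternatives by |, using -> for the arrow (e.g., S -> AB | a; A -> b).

S -> j | BC | SE; A -> j; B -> a; C -> DD; D -> a | AB; E -> HB; H -> a | j | AB | AS

No ε-productions.
After unit-elimination: S -> j | SHa | aDD; D -> a | ja; H -> a | j | jS | ja.
TERM: introduce B -> a, A -> j and substitute in every rule of length ≥2.
BIN: S -> BDD becomes S -> BC, C -> DD; S -> SHB becomes S -> SE, E -> HB.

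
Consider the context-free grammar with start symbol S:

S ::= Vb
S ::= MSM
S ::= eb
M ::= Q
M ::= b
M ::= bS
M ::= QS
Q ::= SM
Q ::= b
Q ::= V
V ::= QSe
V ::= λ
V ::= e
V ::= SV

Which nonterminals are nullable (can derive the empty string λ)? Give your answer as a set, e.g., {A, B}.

Directly nullable (have an ε-rule): {V}.
Q is nullable via Q -> V (every symbol on the right is already known nullable).
M is nullable via M -> Q (every symbol on the right is already known nullable).
Not nullable: S — each has a terminal in every rule's right-hand side or depends on a non-nullable symbol.

{M, Q, V}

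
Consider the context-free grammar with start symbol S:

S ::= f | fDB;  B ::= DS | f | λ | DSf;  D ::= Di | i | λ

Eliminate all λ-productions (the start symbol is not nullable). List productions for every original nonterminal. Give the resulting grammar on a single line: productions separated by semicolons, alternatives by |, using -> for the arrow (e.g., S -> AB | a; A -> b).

Nullable set: {B, D}.
S -> fDB: D, B nullable, giving f | fB | fD | fDB.
Drop B -> λ.
B -> DS: D nullable, giving DS | S.
B -> DSf: D nullable, giving DSf | Sf.
Drop D -> λ.
D -> Di: D nullable, giving Di | i.
Unchanged (no nullable symbols): S -> f; B -> f; D -> i.

S -> f | fB | fD | fDB; B -> S | f | DS | Sf | DSf; D -> i | Di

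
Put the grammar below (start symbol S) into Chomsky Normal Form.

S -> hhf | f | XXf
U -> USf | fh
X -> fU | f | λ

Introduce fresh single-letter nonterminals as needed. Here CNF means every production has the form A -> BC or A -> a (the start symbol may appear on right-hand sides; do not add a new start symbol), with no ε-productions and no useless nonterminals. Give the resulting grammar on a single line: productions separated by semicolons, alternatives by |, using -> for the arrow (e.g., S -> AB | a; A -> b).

S -> f | BC | XA | XD; A -> f; B -> h; C -> BA; D -> XA; E -> SA; U -> AB | UE; X -> f | AU

Nullable: {X}; after ε-elimination: S -> f | Xf | XXf | hhf; U -> fh | USf; X -> f | fU.
No unit productions to eliminate.
TERM: introduce A -> f, B -> h and substitute in every rule of length ≥2.
BIN: S -> BBA becomes S -> BC, C -> BA; S -> XXA becomes S -> XD, D -> XA; U -> USA becomes U -> UE, E -> SA.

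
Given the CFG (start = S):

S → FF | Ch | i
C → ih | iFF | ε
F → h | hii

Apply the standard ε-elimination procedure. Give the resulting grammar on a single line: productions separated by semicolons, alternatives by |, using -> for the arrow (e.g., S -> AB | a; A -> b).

Nullable set: {C}.
S -> Ch: C nullable, giving Ch | h.
Drop C -> ε.
Unchanged (no nullable symbols): S -> FF; S -> i; C -> iFF; C -> ih; F -> h; F -> hii.

S -> h | i | Ch | FF; C -> ih | iFF; F -> h | hii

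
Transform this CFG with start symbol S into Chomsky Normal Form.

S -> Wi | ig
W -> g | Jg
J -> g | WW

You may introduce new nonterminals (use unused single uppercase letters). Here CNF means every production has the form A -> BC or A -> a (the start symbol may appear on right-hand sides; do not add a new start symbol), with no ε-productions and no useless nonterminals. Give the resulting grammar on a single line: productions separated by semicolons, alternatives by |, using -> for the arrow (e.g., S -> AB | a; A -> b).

S -> AB | WA; A -> i; B -> g; J -> g | WW; W -> g | JB

No ε-productions.
No unit productions to eliminate.
TERM: introduce B -> g, A -> i and substitute in every rule of length ≥2.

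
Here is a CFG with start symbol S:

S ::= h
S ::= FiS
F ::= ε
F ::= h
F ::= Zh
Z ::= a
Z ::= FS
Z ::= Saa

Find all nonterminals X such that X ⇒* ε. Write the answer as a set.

{F}

Directly nullable (have an ε-rule): {F}.
Not nullable: S, Z — each has a terminal in every rule's right-hand side or depends on a non-nullable symbol.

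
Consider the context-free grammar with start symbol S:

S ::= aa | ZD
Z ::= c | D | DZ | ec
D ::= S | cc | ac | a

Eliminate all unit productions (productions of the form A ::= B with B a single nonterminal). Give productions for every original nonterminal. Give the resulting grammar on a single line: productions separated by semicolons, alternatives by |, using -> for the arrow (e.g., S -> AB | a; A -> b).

S -> ZD | aa; D -> a | ZD | aa | ac | cc; Z -> a | c | DZ | ZD | aa | ac | cc | ec

Unit productions: D->S, Z->D.
Unit pairs (A ⇒* B via units): (D,S), (Z,D), (Z,S).
S: inherits non-unit rules of {S} → ZD | aa.
D: inherits non-unit rules of {D, S} → ZD | a | aa | ac | cc.
Z: inherits non-unit rules of {D, S, Z} → DZ | ZD | a | aa | ac | c | cc | ec.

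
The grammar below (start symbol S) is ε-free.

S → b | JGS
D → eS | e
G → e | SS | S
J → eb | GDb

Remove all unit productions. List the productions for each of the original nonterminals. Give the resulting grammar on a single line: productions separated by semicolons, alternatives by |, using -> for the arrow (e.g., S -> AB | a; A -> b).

Unit productions: G->S.
Unit pairs (A ⇒* B via units): (G,S).
S: inherits non-unit rules of {S} → JGS | b.
D: inherits non-unit rules of {D} → e | eS.
G: inherits non-unit rules of {G, S} → JGS | SS | b | e.
J: inherits non-unit rules of {J} → GDb | eb.

S -> b | JGS; D -> e | eS; G -> b | e | SS | JGS; J -> eb | GDb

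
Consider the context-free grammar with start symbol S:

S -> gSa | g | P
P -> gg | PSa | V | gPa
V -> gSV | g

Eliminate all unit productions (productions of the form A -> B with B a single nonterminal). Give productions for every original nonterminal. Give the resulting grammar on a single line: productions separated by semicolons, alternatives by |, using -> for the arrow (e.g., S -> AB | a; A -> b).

Unit productions: P->V, S->P.
Unit pairs (A ⇒* B via units): (P,V), (S,P), (S,V).
S: inherits non-unit rules of {P, S, V} → PSa | g | gPa | gSV | gSa | gg.
P: inherits non-unit rules of {P, V} → PSa | g | gPa | gSV | gg.
V: inherits non-unit rules of {V} → g | gSV.

S -> g | gg | PSa | gPa | gSV | gSa; P -> g | gg | PSa | gPa | gSV; V -> g | gSV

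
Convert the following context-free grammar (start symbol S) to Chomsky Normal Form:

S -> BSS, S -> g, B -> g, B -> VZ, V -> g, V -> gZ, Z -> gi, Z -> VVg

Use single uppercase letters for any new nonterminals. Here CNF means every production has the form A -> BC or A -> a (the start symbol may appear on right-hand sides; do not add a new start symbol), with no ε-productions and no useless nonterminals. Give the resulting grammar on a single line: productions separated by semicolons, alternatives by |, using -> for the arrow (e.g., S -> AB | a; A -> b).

S -> g | BD; A -> g; B -> g | VZ; C -> i; D -> SS; E -> VA; V -> g | AZ; Z -> AC | VE

No ε-productions.
No unit productions to eliminate.
TERM: introduce A -> g, C -> i and substitute in every rule of length ≥2.
BIN: S -> BSS becomes S -> BD, D -> SS; Z -> VVA becomes Z -> VE, E -> VA.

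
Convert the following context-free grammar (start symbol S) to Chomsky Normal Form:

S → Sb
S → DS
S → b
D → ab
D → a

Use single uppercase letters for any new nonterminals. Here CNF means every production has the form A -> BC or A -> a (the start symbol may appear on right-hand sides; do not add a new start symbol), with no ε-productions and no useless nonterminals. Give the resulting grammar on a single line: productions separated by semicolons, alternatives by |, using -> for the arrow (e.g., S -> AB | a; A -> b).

No ε-productions.
No unit productions to eliminate.
TERM: introduce A -> a, B -> b and substitute in every rule of length ≥2.

S -> b | DS | SB; A -> a; B -> b; D -> a | AB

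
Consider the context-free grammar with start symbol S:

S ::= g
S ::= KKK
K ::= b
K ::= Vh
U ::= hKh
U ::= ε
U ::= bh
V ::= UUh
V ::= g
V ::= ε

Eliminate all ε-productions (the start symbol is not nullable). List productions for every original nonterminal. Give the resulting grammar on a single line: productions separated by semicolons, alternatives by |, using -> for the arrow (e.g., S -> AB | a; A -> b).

Nullable set: {U, V}.
K -> Vh: V nullable, giving Vh | h.
Drop U -> ε.
Drop V -> ε.
V -> UUh: U, U nullable, giving UUh | Uh | h.
Unchanged (no nullable symbols): S -> KKK; S -> g; K -> b; U -> bh; U -> hKh; V -> g.

S -> g | KKK; K -> b | h | Vh; U -> bh | hKh; V -> g | h | Uh | UUh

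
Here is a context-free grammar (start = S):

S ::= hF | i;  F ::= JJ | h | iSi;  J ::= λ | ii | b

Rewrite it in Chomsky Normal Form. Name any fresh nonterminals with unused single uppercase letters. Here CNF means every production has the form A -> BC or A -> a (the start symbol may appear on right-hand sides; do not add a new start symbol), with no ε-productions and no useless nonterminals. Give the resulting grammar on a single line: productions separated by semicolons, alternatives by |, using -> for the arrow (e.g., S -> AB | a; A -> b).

Nullable: {F, J}; after ε-elimination: S -> h | i | hF; F -> J | h | JJ | iSi; J -> b | ii.
After unit-elimination: S -> h | i | hF; F -> b | h | JJ | ii | iSi; J -> b | ii.
TERM: introduce B -> h, A -> i and substitute in every rule of length ≥2.
BIN: F -> ASA becomes F -> AC, C -> SA.

S -> h | i | BF; A -> i; B -> h; C -> SA; F -> b | h | AA | AC | JJ; J -> b | AA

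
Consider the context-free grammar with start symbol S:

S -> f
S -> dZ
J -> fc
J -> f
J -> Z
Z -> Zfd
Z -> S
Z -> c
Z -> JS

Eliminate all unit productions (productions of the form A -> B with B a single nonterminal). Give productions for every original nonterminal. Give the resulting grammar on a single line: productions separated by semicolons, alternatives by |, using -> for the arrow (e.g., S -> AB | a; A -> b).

Unit productions: J->Z, Z->S.
Unit pairs (A ⇒* B via units): (J,S), (J,Z), (Z,S).
S: inherits non-unit rules of {S} → dZ | f.
J: inherits non-unit rules of {J, S, Z} → JS | Zfd | c | dZ | f | fc.
Z: inherits non-unit rules of {S, Z} → JS | Zfd | c | dZ | f.

S -> f | dZ; J -> c | f | JS | dZ | fc | Zfd; Z -> c | f | JS | dZ | Zfd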